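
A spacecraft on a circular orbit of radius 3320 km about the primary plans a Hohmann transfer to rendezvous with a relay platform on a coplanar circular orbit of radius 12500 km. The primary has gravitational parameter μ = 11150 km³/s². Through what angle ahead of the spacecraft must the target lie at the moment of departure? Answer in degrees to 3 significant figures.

φ = 89.4°

The Hohmann ellipse has a_t = (r₁ + r₂)/2 = 7910 km.
Transfer time t = π√(a_t³/μ) = 20930 s.
The target's mean motion on its circular orbit is ω₂ = √(μ/r₂³) = 7.5557×10^-5 rad/s.
Angle swept by the target during transfer: ω₂·t = 1.5814 rad = 90.61°.
Arrival is 180° from departure on the ellipse, so φ = 180° − 90.61° = 89.4°.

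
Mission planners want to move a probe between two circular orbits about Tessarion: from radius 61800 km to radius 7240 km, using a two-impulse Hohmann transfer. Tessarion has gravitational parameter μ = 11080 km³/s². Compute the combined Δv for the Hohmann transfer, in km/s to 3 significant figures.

Δv = 0.648 km/s

Transfer-ellipse semi-major axis a_t = (r₁ + r₂)/2 = (61800 + 7240)/2 = 34520 km.
At r₁ the circular-orbit speed is v₁ = √(μ/r₁) = 0.42342 km/s.
Transfer-orbit speed at r₁ (v² = μ(2/r − 1/a)): v_a = √[μ(2/r₁ − 1/a_t)] = 0.19391 km/s.
First burn Δv₁ = |v_a − v₁| = 0.22951 km/s.
Circular speed at r₂: v₂ = √(μ/r₂) = 1.237088 km/s.
Transfer-orbit speed at r₂: v_p = √[μ(2/r₂ − 1/a_t)] = 1.655234 km/s.
Second burn Δv₂ = |v₂ − v_p| = 0.41815 km/s.
Total Δv = Δv₁ + Δv₂ = 0.6477 km/s.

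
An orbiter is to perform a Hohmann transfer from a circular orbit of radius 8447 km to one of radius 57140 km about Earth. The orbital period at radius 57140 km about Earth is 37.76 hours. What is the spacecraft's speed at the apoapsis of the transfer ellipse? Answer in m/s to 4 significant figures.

From Kepler's third law T² = 4π²r³/μ at r = 57140 km, T = 37.76 hours = 37.76 × 3600 s = 1.35936×10^5 s: μ = 4π²r³/T² = 3.98576×10^5 km³/s².
Semi-major axis of the transfer orbit: a_t = (8447 + 57140)/2 = 32793.5 km.
At apoapsis, r = 57140 km.
Applying v² = μ(2/r − 1/a_t): v = 1.340 km/s.

v = 1340 m/s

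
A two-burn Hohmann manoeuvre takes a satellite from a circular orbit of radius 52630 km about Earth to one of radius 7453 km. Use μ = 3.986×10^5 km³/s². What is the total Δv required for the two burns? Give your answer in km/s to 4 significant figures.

Δv = 3.748 km/s

Transfer-ellipse semi-major axis a_t = (r₁ + r₂)/2 = (52630 + 7453)/2 = 30041.5 km.
Circular speed at r₁: v₁ = √(μ/r₁) = √(3.986×10^5/52630) = 2.752 km/s.
On the transfer ellipse at r₁, vis-viva equation gives v_a = √[μ(2/r₁ − 1/a_t)] = 1.371 km/s.
First burn Δv₁ = |v_a − v₁| = 1.381 km/s.
Circular speed at r₂: v₂ = √(μ/r₂) = 7.313 km/s.
Transfer-orbit speed at r₂: v_p = √[μ(2/r₂ − 1/a_t)] = 9.680 km/s.
Second burn Δv₂ = |v₂ − v_p| = 2.367 km/s.
Δv = Δv₁ + Δv₂ = 1.381 + 2.367 = 3.748 km/s.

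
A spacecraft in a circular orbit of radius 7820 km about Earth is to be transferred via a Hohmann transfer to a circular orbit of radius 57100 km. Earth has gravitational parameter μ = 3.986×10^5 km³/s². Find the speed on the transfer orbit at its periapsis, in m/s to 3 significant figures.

The Hohmann ellipse has a_t = (r₁ + r₂)/2 = 32460 km.
The periapsis of the transfer ellipse is at r = 7820 km.
From the vis-viva equation, v = √[μ(2/r − 1/a_t)] = 9.469 km/s.

v = 9470 m/s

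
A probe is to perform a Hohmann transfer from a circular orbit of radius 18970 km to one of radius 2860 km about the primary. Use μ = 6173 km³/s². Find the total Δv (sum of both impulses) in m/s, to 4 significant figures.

Transfer-ellipse semi-major axis a_t = (r₁ + r₂)/2 = (18970 + 2860)/2 = 10915 km.
At r₁ the circular-orbit speed is v₁ = √(μ/r₁) = 0.5704 km/s.
On the transfer ellipse at r₁, v² = μ(2/r − 1/a) gives v_a = √[μ(2/r₁ − 1/a_t)] = 0.2920 km/s.
First burn Δv₁ = |v_a − v₁| = 0.2784 km/s.
At r₂, v₂ = √(μ/r₂) = 1.4691 km/s.
Transfer-orbit speed at r₂: v_p = √[μ(2/r₂ − 1/a_t)] = 1.9368 km/s.
Second burn Δv₂ = |v₂ − v_p| = 0.4677 km/s.
Total Δv = Δv₁ + Δv₂ = 0.7461 km/s.

Δv = 746.1 m/s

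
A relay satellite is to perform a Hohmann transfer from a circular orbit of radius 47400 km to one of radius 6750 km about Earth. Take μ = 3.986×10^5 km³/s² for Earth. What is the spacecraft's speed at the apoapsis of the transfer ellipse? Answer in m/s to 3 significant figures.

Semi-major axis of the transfer orbit: a_t = (47400 + 6750)/2 = 27075 km.
The apoapsis of the transfer ellipse is at r = 47400 km.
From the vis-viva equation, v = √[μ(2/r − 1/a_t)] = 1.448 km/s.

v = 1450 m/s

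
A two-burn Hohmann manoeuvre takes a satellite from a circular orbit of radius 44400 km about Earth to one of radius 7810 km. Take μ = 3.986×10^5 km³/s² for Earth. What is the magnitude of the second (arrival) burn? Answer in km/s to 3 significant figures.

The Hohmann ellipse has a_t = (r₁ + r₂)/2 = 26105 km.
On the circular orbit at r = 7810 km, v_c = √(μ/r) = 7.144 km/s.
Transfer-orbit speed at the same r (vis-viva, a = a_t): v_t = √[μ(2/r − 1/a_t)] = 9.317 km/s.
Δv₂ = |v_t − v_c| = |9.317 − 7.144| = 2.173 km/s.

Δv₂ = 2.17 km/s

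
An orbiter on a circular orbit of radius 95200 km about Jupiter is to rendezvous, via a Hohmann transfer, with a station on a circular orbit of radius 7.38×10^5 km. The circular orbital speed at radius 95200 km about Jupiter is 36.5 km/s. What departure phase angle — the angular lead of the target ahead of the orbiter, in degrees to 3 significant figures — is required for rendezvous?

φ = 104°

From the circular-orbit relation v² = μ/r at r = 95200 km: μ = v²r = (36.5)² × 95200 = 1.26830×10^8 km³/s².
Semi-major axis of the transfer orbit: a_t = (95200 + 7.380×10^5)/2 = 4.166×10^5 km.
Transfer time t = π√(a_t³/μ) = 75010 s.
Target angular speed ω₂ = √(μ/r₂³) = 1.7763×10^-5 rad/s.
Angle swept by the target during transfer: ω₂·t = 1.3324 rad = 76.34°.
Arrival is 180° from departure on the ellipse, so φ = 180° − 76.34° = 104°.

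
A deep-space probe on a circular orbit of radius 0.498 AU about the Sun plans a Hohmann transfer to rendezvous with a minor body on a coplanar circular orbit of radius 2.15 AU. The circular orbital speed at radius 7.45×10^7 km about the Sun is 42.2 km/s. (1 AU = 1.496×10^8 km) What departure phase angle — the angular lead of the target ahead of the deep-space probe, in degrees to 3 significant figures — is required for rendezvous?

From the circular-orbit relation v² = μ/r at r = 7.45×10^7 km: μ = v²r = (42.2)² × 7.45×10^7 = 1.32673×10^11 km³/s².
In km: r₁ = 0.498 × 1.496×10^8 = 7.45008×10^7 km; r₂ = 2.15 × 1.496×10^8 = 3.2164×10^8 km.
Transfer-ellipse semi-major axis a_t = (r₁ + r₂)/2 = (7.45008×10^7 + 3.2164×10^8)/2 = 1.980704×10^8 km.
Transfer time t = π√(a_t³/μ) = 2.4043×10^7 s.
The target's mean motion on its circular orbit is ω₂ = √(μ/r₂³) = 6.3144×10^-8 rad/s.
Angle swept by the target during transfer: ω₂·t = 1.5182 rad = 86.99°.
Arrival is 180° from departure on the ellipse, so φ = 180° − 86.99° = 93.0°.

φ = 93.0°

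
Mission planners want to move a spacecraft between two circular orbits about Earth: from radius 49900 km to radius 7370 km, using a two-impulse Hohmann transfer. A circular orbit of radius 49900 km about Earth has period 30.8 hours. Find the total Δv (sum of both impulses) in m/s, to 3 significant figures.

From Kepler's third law T² = 4π²r³/μ at r = 49900 km, T = 30.8 hours = 30.8 × 3600 s = 1.1088×10^5 s: μ = 4π²r³/T² = 3.98984×10^5 km³/s².
Semi-major axis of the transfer orbit: a_t = (49900 + 7370)/2 = 28635 km.
At r₁ the circular-orbit speed is v₁ = √(μ/r₁) = 2.828 km/s.
On the transfer ellipse at r₁, v² = μ(2/r − 1/a) gives v_a = √[μ(2/r₁ − 1/a_t)] = 1.435 km/s.
First burn Δv₁ = |v_a − v₁| = 1.393 km/s.
Circular speed at r₂: v₂ = √(μ/r₂) = 7.358 km/s.
Transfer-orbit speed at r₂: v_p = √[μ(2/r₂ − 1/a_t)] = 9.713 km/s.
Second burn Δv₂ = |v₂ − v_p| = 2.355 km/s.
Δv = Δv₁ + Δv₂ = 1.393 + 2.355 = 3.748 km/s.

Δv = 3750 m/s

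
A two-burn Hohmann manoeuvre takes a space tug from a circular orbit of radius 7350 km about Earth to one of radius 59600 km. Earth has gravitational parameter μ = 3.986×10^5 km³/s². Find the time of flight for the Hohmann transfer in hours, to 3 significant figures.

t = 8.47 hours

The Hohmann ellipse has a_t = (r₁ + r₂)/2 = 33475 km.
Transfer time t = π√(a_t³/μ) = π√((33475)³ / 3.986×10^5) = 30480 s.
Converting: 30480 s ÷ 3600 s/hour = 8.47 hours.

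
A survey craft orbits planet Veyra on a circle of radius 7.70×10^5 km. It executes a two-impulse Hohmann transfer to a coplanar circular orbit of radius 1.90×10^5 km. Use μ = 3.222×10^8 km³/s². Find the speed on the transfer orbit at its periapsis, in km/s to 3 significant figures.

Transfer-ellipse semi-major axis a_t = (r₁ + r₂)/2 = (7.700×10^5 + 1.900×10^5)/2 = 4.800×10^5 km.
At periapsis, r = 1.900×10^5 km.
Vis-viva: v = √[μ(2/r − 1/a_t)] = √[3.222×10^8 × (2/1.900×10^5 − 1/4.800×10^5)] = 52.16 km/s.

v = 52.2 km/s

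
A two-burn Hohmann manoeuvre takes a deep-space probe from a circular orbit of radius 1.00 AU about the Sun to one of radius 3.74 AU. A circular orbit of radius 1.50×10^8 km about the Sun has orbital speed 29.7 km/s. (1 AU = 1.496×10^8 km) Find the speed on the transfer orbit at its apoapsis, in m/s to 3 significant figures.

From the circular-orbit relation v² = μ/r at r = 1.50×10^8 km: μ = v²r = (29.7)² × 1.50×10^8 = 1.32313×10^11 km³/s².
In km: r₁ = 1.00 × 1.496×10^8 = 1.496×10^8 km; r₂ = 3.74 × 1.496×10^8 = 5.59504×10^8 km.
Semi-major axis of the transfer orbit: a_t = (1.496×10^8 + 5.59504×10^8)/2 = 3.54552×10^8 km.
At apoapsis, r = 5.59504×10^8 km.
Vis-viva: v = √[μ(2/r − 1/a_t)] = √[1.32313×10^11 × (2/5.59504×10^8 − 1/3.54552×10^8)] = 9.989 km/s.

v = 9990 m/s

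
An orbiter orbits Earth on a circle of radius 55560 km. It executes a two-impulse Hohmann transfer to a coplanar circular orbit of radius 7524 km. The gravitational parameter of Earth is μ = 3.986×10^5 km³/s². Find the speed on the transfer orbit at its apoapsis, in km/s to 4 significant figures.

Semi-major axis of the transfer orbit: a_t = (55560 + 7524)/2 = 31542 km.
The apoapsis of the transfer ellipse is at r = 55560 km.
Applying v² = μ(2/r − 1/a_t): v = 1.308 km/s.

v = 1.308 km/s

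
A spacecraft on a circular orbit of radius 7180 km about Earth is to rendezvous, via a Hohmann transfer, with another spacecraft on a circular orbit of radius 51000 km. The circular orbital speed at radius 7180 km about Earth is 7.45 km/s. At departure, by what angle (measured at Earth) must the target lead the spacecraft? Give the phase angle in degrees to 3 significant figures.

From the circular-orbit relation v² = μ/r at r = 7180 km: μ = v²r = (7.45)² × 7180 = 3.98508×10^5 km³/s².
Semi-major axis of the transfer orbit: a_t = (7180 + 51000)/2 = 29090 km.
The half-period of the transfer ellipse is t = π√(a_t³/μ) = 24691.5 s.
Target angular speed ω₂ = √(μ/r₂³) = 5.48104×10^-5 rad/s.
Angle swept by the target during transfer: ω₂·t = 1.3534 rad = 77.54°.
Arrival is 180° from departure on the ellipse, so φ = 180° − 77.54° = 102°.

φ = 102°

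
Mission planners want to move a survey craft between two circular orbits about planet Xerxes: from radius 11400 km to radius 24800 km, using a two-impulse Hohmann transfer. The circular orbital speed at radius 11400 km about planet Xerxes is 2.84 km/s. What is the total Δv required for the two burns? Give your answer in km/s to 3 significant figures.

From the circular-orbit relation v² = μ/r at r = 11400 km: μ = v²r = (2.84)² × 11400 = 91947.8 km³/s².
The Hohmann ellipse has a_t = (r₁ + r₂)/2 = 18100 km.
Circular speed at r₁: v₁ = √(μ/r₁) = √(91947.8/11400) = 2.8400 km/s.
On the transfer ellipse at r₁, vis-viva equation gives v_p = √[μ(2/r₁ − 1/a_t)] = 3.3243 km/s.
First burn Δv₁ = |v_p − v₁| = 0.4843 km/s.
Circular speed at r₂: v₂ = √(μ/r₂) = 1.9255 km/s.
Transfer-orbit speed at r₂: v_a = √[μ(2/r₂ − 1/a_t)] = 1.5281 km/s.
Second burn Δv₂ = |v₂ − v_a| = 0.3974 km/s.
Δv = Δv₁ + Δv₂ = 0.4843 + 0.3974 = 0.8817 km/s.

Δv = 0.882 km/s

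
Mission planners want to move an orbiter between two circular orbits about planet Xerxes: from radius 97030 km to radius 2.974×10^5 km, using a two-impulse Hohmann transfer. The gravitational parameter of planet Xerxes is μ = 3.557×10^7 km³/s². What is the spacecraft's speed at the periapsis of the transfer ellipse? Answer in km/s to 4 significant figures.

v = 23.51 km/s

Transfer-ellipse semi-major axis a_t = (r₁ + r₂)/2 = (97030 + 2.974×10^5)/2 = 1.97215×10^5 km.
The periapsis of the transfer ellipse is at r = 97030 km.
Applying v² = μ(2/r − 1/a_t): v = 23.51 km/s.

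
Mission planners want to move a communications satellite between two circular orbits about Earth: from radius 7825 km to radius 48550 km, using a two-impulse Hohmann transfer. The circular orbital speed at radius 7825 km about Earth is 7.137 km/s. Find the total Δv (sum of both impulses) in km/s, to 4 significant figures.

From the circular-orbit relation v² = μ/r at r = 7825 km: μ = v²r = (7.137)² × 7825 = 3.98580×10^5 km³/s².
Semi-major axis of the transfer orbit: a_t = (7825 + 48550)/2 = 28187.5 km.
Circular speed at r₁: v₁ = √(μ/r₁) = √(3.98580×10^5/7825) = 7.1370 km/s.
On the transfer ellipse at r₁, vis-viva gives v_p = √[μ(2/r₁ − 1/a_t)] = 9.3666 km/s.
First burn Δv₁ = |v_p − v₁| = 2.2296 km/s.
At r₂, v₂ = √(μ/r₂) = 2.8653 km/s.
Transfer-orbit speed at r₂: v_a = √[μ(2/r₂ − 1/a_t)] = 1.5097 km/s.
Second burn Δv₂ = |v₂ − v_a| = 1.3556 km/s.
Total Δv = Δv₁ + Δv₂ = 3.585 km/s.

Δv = 3.585 km/s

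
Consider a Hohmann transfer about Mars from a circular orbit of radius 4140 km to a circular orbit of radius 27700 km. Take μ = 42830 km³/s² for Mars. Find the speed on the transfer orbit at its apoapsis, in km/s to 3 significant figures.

v = 0.634 km/s

The Hohmann ellipse has a_t = (r₁ + r₂)/2 = 15920 km.
At apoapsis, r = 27700 km.
From the vis-viva equation, v = √[μ(2/r − 1/a_t)] = 0.6341 km/s.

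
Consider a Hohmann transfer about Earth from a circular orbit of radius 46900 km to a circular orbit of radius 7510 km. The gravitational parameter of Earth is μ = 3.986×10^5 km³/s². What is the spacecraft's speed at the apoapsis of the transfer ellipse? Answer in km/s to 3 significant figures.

Transfer-ellipse semi-major axis a_t = (r₁ + r₂)/2 = (46900 + 7510)/2 = 27205 km.
At apoapsis, r = 46900 km.
Applying v² = μ(2/r − 1/a_t): v = 1.532 km/s.

v = 1.53 km/s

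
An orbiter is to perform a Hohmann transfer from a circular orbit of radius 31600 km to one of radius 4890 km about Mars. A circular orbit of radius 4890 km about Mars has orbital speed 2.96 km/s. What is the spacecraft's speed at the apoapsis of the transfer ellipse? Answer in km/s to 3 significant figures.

v = 0.603 km/s

From the circular-orbit relation v² = μ/r at r = 4890 km: μ = v²r = (2.96)² × 4890 = 42844.2 km³/s².
Transfer-ellipse semi-major axis a_t = (r₁ + r₂)/2 = (31600 + 4890)/2 = 18245 km.
At apoapsis, r = 31600 km.
From the vis-viva equation, v = √[μ(2/r − 1/a_t)] = 0.6028 km/s.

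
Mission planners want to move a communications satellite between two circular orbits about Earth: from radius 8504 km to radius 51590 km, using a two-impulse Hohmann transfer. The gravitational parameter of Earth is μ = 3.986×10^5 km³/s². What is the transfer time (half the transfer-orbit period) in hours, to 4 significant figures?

Semi-major axis of the transfer orbit: a_t = (8504 + 51590)/2 = 30047 km.
By Kepler's third law the transfer-orbit period is T = 2π√(a_t³/μ), so t = T/2 = 25917 s.
Converting: 25917 s ÷ 3600 s/hour = 7.199 hours.

t = 7.199 hours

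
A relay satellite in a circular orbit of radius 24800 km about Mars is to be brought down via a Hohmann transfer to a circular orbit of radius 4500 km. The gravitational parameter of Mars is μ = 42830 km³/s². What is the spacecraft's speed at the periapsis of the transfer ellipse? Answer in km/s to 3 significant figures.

The Hohmann ellipse has a_t = (r₁ + r₂)/2 = 14650 km.
The periapsis of the transfer ellipse is at r = 4500 km.
Applying v² = μ(2/r − 1/a_t): v = 4.014 km/s.

v = 4.01 km/s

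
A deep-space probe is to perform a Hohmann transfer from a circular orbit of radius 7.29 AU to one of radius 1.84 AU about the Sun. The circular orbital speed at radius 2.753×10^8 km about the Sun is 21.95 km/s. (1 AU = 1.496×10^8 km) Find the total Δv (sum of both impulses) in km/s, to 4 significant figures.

From the circular-orbit relation v² = μ/r at r = 2.753×10^8 km: μ = v²r = (21.95)² × 2.753×10^8 = 1.32640×10^11 km³/s².
In km: r₁ = 7.29 × 1.496×10^8 = 1.090584×10^9 km; r₂ = 1.84 × 1.496×10^8 = 2.75264×10^8 km.
Semi-major axis of the transfer orbit: a_t = (1.090584×10^9 + 2.75264×10^8)/2 = 6.82924×10^8 km.
Circular speed at r₁: v₁ = √(μ/r₁) = √(1.32640×10^11/1.090584×10^9) = 11.0283 km/s.
Transfer-orbit speed at r₁ (vis-viva): v_a = √[μ(2/r₁ − 1/a_t)] = 7.00159 km/s.
First burn Δv₁ = |v_a − v₁| = 4.0267 km/s.
Circular speed at r₂: v₂ = √(μ/r₂) = 21.9514 km/s.
Transfer-orbit speed at r₂: v_p = √[μ(2/r₂ − 1/a_t)] = 27.7400 km/s.
Second burn Δv₂ = |v₂ − v_p| = 5.7886 km/s.
Δv = Δv₁ + Δv₂ = 4.0267 + 5.7886 = 9.815 km/s.

Δv = 9.815 km/s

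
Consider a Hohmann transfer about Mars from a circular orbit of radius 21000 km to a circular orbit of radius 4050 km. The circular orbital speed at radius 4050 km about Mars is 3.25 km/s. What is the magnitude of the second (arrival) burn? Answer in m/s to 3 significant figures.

Δv₂ = 958 m/s

From the circular-orbit relation v² = μ/r at r = 4050 km: μ = v²r = (3.25)² × 4050 = 42778.1 km³/s².
The Hohmann ellipse has a_t = (r₁ + r₂)/2 = 12525 km.
Circular speed at r = 4050 km: v_c = √(μ/r) = 3.2500 km/s.
Vis-viva on the transfer ellipse at r = 4050 km gives v_t = √[μ(2/r − 1/a_t)] = 4.2083 km/s.
Δv₂ = |v_t − v_c| = |4.2083 − 3.2500| = 0.9583 km/s.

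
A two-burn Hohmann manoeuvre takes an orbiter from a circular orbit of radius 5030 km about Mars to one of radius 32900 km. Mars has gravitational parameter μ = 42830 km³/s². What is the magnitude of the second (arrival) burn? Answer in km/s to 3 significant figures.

Δv₂ = 0.553 km/s

Transfer-ellipse semi-major axis a_t = (r₁ + r₂)/2 = (5030 + 32900)/2 = 18965 km.
Circular speed at r = 32900 km: v_c = √(μ/r) = 1.141 km/s.
Vis-viva on the transfer ellipse at r = 32900 km gives v_t = √[μ(2/r − 1/a_t)] = 0.5876 km/s.
Δv₂ = |v_t − v_c| = |0.5876 − 1.141| = 0.5534 km/s.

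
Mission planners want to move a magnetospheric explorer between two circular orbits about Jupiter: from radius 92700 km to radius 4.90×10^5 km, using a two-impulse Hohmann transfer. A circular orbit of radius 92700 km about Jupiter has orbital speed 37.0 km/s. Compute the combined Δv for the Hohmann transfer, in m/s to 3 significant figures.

From the circular-orbit relation v² = μ/r at r = 92700 km: μ = v²r = (37.0)² × 92700 = 1.26906×10^8 km³/s².
The Hohmann ellipse has a_t = (r₁ + r₂)/2 = 2.9135×10^5 km.
At r₁ the circular-orbit speed is v₁ = √(μ/r₁) = 37.00 km/s.
On the transfer ellipse at r₁, v² = μ(2/r − 1/a) gives v_p = √[μ(2/r₁ − 1/a_t)] = 47.98 km/s.
First burn Δv₁ = |v_p − v₁| = 10.98 km/s.
Circular speed at r₂: v₂ = √(μ/r₂) = 16.09324 km/s.
Transfer-orbit speed at r₂: v_a = √[μ(2/r₂ − 1/a_t)] = 9.077702 km/s.
Second burn Δv₂ = |v₂ − v_a| = 7.016 km/s.
Δv = Δv₁ + Δv₂ = 10.98 + 7.016 = 18.00 km/s.

Δv = 18000 m/s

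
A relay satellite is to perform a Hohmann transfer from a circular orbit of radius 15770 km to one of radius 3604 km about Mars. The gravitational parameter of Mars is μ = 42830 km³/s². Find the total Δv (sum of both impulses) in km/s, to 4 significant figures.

Δv = 1.594 km/s

The Hohmann ellipse has a_t = (r₁ + r₂)/2 = 9687 km.
Circular speed at r₁: v₁ = √(μ/r₁) = √(42830/15770) = 1.6480 km/s.
On the transfer ellipse at r₁, vis-viva equation gives v_a = √[μ(2/r₁ − 1/a_t)] = 1.0052 km/s.
First burn Δv₁ = |v_a − v₁| = 0.6428 km/s.
Circular speed at r₂: v₂ = √(μ/r₂) = 3.4473 km/s.
Transfer-orbit speed at r₂: v_p = √[μ(2/r₂ − 1/a_t)] = 4.3985 km/s.
Second burn Δv₂ = |v₂ − v_p| = 0.9512 km/s.
Δv = Δv₁ + Δv₂ = 0.6428 + 0.9512 = 1.594 km/s.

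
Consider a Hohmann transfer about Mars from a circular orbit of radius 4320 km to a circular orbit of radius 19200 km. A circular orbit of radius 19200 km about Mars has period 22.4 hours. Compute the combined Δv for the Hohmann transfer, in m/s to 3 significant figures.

Δv = 1470 m/s

From Kepler's third law T² = 4π²r³/μ at r = 19200 km, T = 22.4 hours = 22.4 × 3600 s = 80640 s: μ = 4π²r³/T² = 42969.7 km³/s².
Transfer-ellipse semi-major axis a_t = (r₁ + r₂)/2 = (4320 + 19200)/2 = 11760 km.
At r₁ the circular-orbit speed is v₁ = √(μ/r₁) = 3.154 km/s.
Transfer-orbit speed at r₁ (vis-viva equation): v_p = √[μ(2/r₁ − 1/a_t)] = 4.030 km/s.
First burn Δv₁ = |v_p − v₁| = 0.8760 km/s.
Circular speed at r₂: v₂ = √(μ/r₂) = 1.496 km/s.
Transfer-orbit speed at r₂: v_a = √[μ(2/r₂ − 1/a_t)] = 0.9067 km/s.
Second burn Δv₂ = |v₂ − v_a| = 0.5893 km/s.
Total Δv = Δv₁ + Δv₂ = 1.465 km/s.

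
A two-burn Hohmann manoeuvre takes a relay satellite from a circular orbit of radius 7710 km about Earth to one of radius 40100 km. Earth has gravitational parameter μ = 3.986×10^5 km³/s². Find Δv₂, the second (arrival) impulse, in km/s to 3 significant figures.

Δv₂ = 1.36 km/s

The Hohmann ellipse has a_t = (r₁ + r₂)/2 = 23905 km.
Circular speed at r = 40100 km: v_c = √(μ/r) = 3.153 km/s.
Transfer-orbit speed at the same r (vis-viva, a = a_t): v_t = √[μ(2/r − 1/a_t)] = 1.791 km/s.
Δv₂ = |v_t − v_c| = |1.791 − 3.153| = 1.362 km/s.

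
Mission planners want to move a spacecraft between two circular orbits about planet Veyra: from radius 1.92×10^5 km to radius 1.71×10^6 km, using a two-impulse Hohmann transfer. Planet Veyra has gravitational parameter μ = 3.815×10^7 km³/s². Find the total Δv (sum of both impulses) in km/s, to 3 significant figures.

The Hohmann ellipse has a_t = (r₁ + r₂)/2 = 9.510×10^5 km.
At r₁ the circular-orbit speed is v₁ = √(μ/r₁) = 14.096 km/s.
Transfer-orbit speed at r₁ (vis-viva): v_p = √[μ(2/r₁ − 1/a_t)] = 18.902 km/s.
First burn Δv₁ = |v_p − v₁| = 4.806 km/s.
Circular speed at r₂: v₂ = √(μ/r₂) = 4.723 km/s.
Transfer-orbit speed at r₂: v_a = √[μ(2/r₂ − 1/a_t)] = 2.122 km/s.
Second burn Δv₂ = |v₂ − v_a| = 2.601 km/s.
Total Δv = Δv₁ + Δv₂ = 7.407 km/s.

Δv = 7.41 km/s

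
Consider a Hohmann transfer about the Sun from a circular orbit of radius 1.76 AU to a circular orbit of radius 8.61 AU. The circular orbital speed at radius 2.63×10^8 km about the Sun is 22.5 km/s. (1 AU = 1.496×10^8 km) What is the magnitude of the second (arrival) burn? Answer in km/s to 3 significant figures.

Δv₂ = 4.24 km/s

From the circular-orbit relation v² = μ/r at r = 2.63×10^8 km: μ = v²r = (22.5)² × 2.63×10^8 = 1.33144×10^11 km³/s².
In km: r₁ = 1.76 × 1.496×10^8 = 2.63296×10^8 km; r₂ = 8.61 × 1.496×10^8 = 1.288056×10^9 km.
Semi-major axis of the transfer orbit: a_t = (2.63296×10^8 + 1.288056×10^9)/2 = 7.75676×10^8 km.
On the circular orbit at r = 1.288056×10^9 km, v_c = √(μ/r) = 10.1670 km/s.
Vis-viva on the transfer ellipse at r = 1.288056×10^9 km gives v_t = √[μ(2/r − 1/a_t)] = 5.92345 km/s.
Δv₂ = |v_t − v_c| = |5.92345 − 10.1670| = 4.244 km/s.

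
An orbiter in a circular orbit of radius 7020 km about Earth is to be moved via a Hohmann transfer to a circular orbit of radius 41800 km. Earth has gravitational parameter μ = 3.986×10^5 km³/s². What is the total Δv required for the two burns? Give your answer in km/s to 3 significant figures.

Δv = 3.76 km/s

Transfer-ellipse semi-major axis a_t = (r₁ + r₂)/2 = (7020 + 41800)/2 = 24410 km.
Circular speed at r₁: v₁ = √(μ/r₁) = √(3.986×10^5/7020) = 7.5353 km/s.
Transfer-orbit speed at r₁ (vis-viva): v_p = √[μ(2/r₁ − 1/a_t)] = 9.8606 km/s.
First burn Δv₁ = |v_p − v₁| = 2.325 km/s.
Circular speed at r₂: v₂ = √(μ/r₂) = 3.088 km/s.
Transfer-orbit speed at r₂: v_a = √[μ(2/r₂ − 1/a_t)] = 1.656 km/s.
Second burn Δv₂ = |v₂ − v_a| = 1.432 km/s.
Δv = Δv₁ + Δv₂ = 2.325 + 1.432 = 3.757 km/s.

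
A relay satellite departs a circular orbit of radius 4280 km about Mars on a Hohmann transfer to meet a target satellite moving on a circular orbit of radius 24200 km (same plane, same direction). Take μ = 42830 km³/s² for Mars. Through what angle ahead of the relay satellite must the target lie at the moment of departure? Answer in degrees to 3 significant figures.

Transfer-ellipse semi-major axis a_t = (r₁ + r₂)/2 = (4280 + 24200)/2 = 14240 km.
The half-period of the transfer ellipse is t = π√(a_t³/μ) = 25795.3 s.
The target's mean motion on its circular orbit is ω₂ = √(μ/r₂³) = 5.49732×10^-5 rad/s.
Angle swept by the target during transfer: ω₂·t = 1.41805 rad = 81.248°.
The relay satellite traverses 180° on the transfer ellipse, so the target must lead by 180° − 81.248° = 98.8°.

φ = 98.8°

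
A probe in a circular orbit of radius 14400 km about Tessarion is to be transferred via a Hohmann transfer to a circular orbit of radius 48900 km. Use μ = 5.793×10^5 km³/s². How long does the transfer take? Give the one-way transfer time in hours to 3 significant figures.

The Hohmann ellipse has a_t = (r₁ + r₂)/2 = 31650 km.
By Kepler's third law the transfer-orbit period is T = 2π√(a_t³/μ), so t = T/2 = 23240 s.
Converting: 23240 s ÷ 3600 s/hour = 6.46 hours.

t = 6.46 hours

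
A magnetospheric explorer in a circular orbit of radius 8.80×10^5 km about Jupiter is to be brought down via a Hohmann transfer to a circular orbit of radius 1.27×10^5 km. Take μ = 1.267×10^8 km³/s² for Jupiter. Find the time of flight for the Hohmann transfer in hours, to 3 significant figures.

Semi-major axis of the transfer orbit: a_t = (8.800×10^5 + 1.270×10^5)/2 = 5.035×10^5 km.
Half the transfer-orbit period gives t = π√(a_t³/μ) = 99720 s.
Converting: 99720 s ÷ 3600 s/hour = 27.7 hours.

t = 27.7 hours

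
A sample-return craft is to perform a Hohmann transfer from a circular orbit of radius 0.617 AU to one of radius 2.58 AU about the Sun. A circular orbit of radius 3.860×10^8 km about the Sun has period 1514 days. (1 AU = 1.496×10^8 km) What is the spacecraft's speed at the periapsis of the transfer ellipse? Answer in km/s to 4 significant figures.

v = 48.17 km/s

From Kepler's third law T² = 4π²r³/μ at r = 3.860×10^8 km, T = 1514 days = 1514 × 86400 s = 1.308096×10^8 s: μ = 4π²r³/T² = 1.32691×10^11 km³/s².
In km: r₁ = 0.617 × 1.496×10^8 = 9.23032×10^7 km; r₂ = 2.58 × 1.496×10^8 = 3.85968×10^8 km.
The Hohmann ellipse has a_t = (r₁ + r₂)/2 = 2.391356×10^8 km.
The periapsis of the transfer ellipse is at r = 9.23032×10^7 km.
Applying v² = μ(2/r − 1/a_t): v = 48.17 km/s.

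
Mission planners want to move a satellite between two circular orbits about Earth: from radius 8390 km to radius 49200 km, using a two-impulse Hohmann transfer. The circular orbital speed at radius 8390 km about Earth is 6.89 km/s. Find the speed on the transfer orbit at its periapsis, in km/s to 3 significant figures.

v = 9.01 km/s

From the circular-orbit relation v² = μ/r at r = 8390 km: μ = v²r = (6.89)² × 8390 = 3.98291×10^5 km³/s².
Transfer-ellipse semi-major axis a_t = (r₁ + r₂)/2 = (8390 + 49200)/2 = 28795 km.
At periapsis, r = 8390 km.
From the vis-viva equation, v = √[μ(2/r − 1/a_t)] = 9.006 km/s.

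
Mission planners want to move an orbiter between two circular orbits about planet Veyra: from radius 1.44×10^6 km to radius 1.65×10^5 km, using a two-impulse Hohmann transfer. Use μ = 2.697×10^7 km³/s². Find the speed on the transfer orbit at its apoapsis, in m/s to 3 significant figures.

The Hohmann ellipse has a_t = (r₁ + r₂)/2 = 8.025×10^5 km.
At apoapsis, r = 1.440×10^6 km.
From the vis-viva equation, v = √[μ(2/r − 1/a_t)] = 1.962 km/s.

v = 1960 m/s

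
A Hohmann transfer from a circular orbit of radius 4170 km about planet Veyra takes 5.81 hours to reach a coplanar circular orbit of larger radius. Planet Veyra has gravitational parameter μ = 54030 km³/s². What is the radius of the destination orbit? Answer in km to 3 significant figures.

r₂ = 22600 km

Transfer time t = 5.81 hours = 20916 s, and t = π√(a_t³/μ).
So a_t = (μ t²/π²)^(1/3) = (54030 × (20916)² / π²)^(1/3) = 13379 km.
Since a_t = (r₁ + r₂)/2, r₂ = 2a_t − r₁ = 2×13379 − 4170 = 22588 km.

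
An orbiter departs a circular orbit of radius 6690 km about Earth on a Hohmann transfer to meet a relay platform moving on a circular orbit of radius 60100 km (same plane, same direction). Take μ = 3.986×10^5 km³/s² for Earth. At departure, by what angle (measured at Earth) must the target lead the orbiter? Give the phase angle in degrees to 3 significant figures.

φ = 105°

Semi-major axis of the transfer orbit: a_t = (6690 + 60100)/2 = 33395 km.
Transfer time t = π√(a_t³/μ) = 30367.1 s.
Target angular speed ω₂ = √(μ/r₂³) = 4.28506×10^-5 rad/s.
Angle swept by the target during transfer: ω₂·t = 1.30125 rad = 74.56°.
The orbiter traverses 180° on the transfer ellipse, so the target must lead by 180° − 74.56° = 105°.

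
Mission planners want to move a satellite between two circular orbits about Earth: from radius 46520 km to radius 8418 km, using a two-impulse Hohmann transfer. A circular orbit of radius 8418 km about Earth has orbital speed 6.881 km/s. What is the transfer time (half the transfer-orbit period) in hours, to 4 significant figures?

t = 6.293 hours

From the circular-orbit relation v² = μ/r at r = 8418 km: μ = v²r = (6.881)² × 8418 = 3.98577×10^5 km³/s².
The Hohmann ellipse has a_t = (r₁ + r₂)/2 = 27469 km.
Half the transfer-orbit period gives t = π√(a_t³/μ) = 22655 s.
Converting: 22655 s ÷ 3600 s/hour = 6.293 hours.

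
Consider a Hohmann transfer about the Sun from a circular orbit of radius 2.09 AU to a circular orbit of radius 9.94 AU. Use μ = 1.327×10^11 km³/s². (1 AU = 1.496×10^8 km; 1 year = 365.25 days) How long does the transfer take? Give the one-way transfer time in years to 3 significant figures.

In km: r₁ = 2.09 × 1.496×10^8 = 3.12664×10^8 km; r₂ = 9.94 × 1.496×10^8 = 1.487024×10^9 km.
Semi-major axis of the transfer orbit: a_t = (3.12664×10^8 + 1.487024×10^9)/2 = 8.99844×10^8 km.
Transfer time t = π√(a_t³/μ) = π√((8.99844×10^8)³ / 1.327×10^11) = 2.328×10^8 s.
Converting: 2.328×10^8 s ÷ 3.15576×10^7 s/year (365.25 × 86400) = 7.38 years.

t = 7.38 years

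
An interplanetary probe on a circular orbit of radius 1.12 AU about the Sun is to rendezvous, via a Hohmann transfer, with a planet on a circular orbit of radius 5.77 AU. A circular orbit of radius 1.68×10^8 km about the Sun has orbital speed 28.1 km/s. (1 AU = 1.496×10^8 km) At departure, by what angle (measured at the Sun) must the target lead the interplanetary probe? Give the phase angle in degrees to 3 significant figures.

From the circular-orbit relation v² = μ/r at r = 1.68×10^8 km: μ = v²r = (28.1)² × 1.68×10^8 = 1.32654×10^11 km³/s².
In km: r₁ = 1.12 × 1.496×10^8 = 1.67552×10^8 km; r₂ = 5.77 × 1.496×10^8 = 8.63192×10^8 km.
Semi-major axis of the transfer orbit: a_t = (1.67552×10^8 + 8.63192×10^8)/2 = 5.15372×10^8 km.
The half-period of the transfer ellipse is t = π√(a_t³/μ) = 1.00918×10^8 s.
The target's mean motion on its circular orbit is ω₂ = √(μ/r₂³) = 1.43615×10^-8 rad/s.
Angle swept by the target during transfer: ω₂·t = 1.4493 rad = 83.04°.
The interplanetary probe traverses 180° on the transfer ellipse, so the target must lead by 180° − 83.04° = 97.0°.

φ = 97.0°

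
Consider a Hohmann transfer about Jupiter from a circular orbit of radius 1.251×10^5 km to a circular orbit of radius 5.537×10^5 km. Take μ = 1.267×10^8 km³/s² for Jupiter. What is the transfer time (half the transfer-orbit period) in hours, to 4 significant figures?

The Hohmann ellipse has a_t = (r₁ + r₂)/2 = 3.394×10^5 km.
Transfer time t = π√(a_t³/μ) = π√((3.394×10^5)³ / 1.267×10^8) = 55190 s.
Converting: 55190 s ÷ 3600 s/hour = 15.33 hours.

t = 15.33 hours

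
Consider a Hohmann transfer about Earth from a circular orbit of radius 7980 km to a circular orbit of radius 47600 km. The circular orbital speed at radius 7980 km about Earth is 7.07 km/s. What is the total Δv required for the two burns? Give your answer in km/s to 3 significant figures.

From the circular-orbit relation v² = μ/r at r = 7980 km: μ = v²r = (7.07)² × 7980 = 3.98880×10^5 km³/s².
The Hohmann ellipse has a_t = (r₁ + r₂)/2 = 27790 km.
Circular speed at r₁: v₁ = √(μ/r₁) = √(3.98880×10^5/7980) = 7.07000 km/s.
On the transfer ellipse at r₁, v² = μ(2/r − 1/a) gives v_p = √[μ(2/r₁ − 1/a_t)] = 9.25292 km/s.
First burn Δv₁ = |v_p − v₁| = 2.18292 km/s.
At r₂, v₂ = √(μ/r₂) = 2.89479 km/s.
Transfer-orbit speed at r₂: v_a = √[μ(2/r₂ − 1/a_t)] = 1.55122 km/s.
Second burn Δv₂ = |v₂ − v_a| = 1.34357 km/s.
Total Δv = Δv₁ + Δv₂ = 3.526 km/s.

Δv = 3.53 km/s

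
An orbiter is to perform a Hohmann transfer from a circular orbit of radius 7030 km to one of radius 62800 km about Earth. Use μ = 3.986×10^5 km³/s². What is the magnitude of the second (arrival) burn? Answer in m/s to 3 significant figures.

Transfer-ellipse semi-major axis a_t = (r₁ + r₂)/2 = (7030 + 62800)/2 = 34915 km.
On the circular orbit at r = 62800 km, v_c = √(μ/r) = 2.519 km/s.
Vis-viva on the transfer ellipse at r = 62800 km gives v_t = √[μ(2/r − 1/a_t)] = 1.130 km/s.
Δv₂ = |v_t − v_c| = |1.130 − 2.519| = 1.389 km/s.

Δv₂ = 1390 m/s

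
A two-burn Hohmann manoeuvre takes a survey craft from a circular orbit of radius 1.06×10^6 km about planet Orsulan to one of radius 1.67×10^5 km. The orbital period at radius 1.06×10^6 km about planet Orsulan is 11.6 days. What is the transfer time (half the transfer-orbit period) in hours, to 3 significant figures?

From Kepler's third law T² = 4π²r³/μ at r = 1.06×10^6 km, T = 11.6 days = 11.6 × 86400 s = 1.00224×10^6 s: μ = 4π²r³/T² = 4.68095×10^7 km³/s².
Semi-major axis of the transfer orbit: a_t = (1.060×10^6 + 1.670×10^5)/2 = 6.135×10^5 km.
By Kepler's third law the transfer-orbit period is T = 2π√(a_t³/μ), so t = T/2 = 2.207×10^5 s.
Converting: 2.207×10^5 s ÷ 3600 s/hour = 61.3 hours.

t = 61.3 hours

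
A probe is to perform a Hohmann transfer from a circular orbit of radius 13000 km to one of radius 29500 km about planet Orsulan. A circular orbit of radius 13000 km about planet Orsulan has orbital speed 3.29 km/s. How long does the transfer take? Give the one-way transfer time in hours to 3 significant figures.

t = 7.21 hours

From the circular-orbit relation v² = μ/r at r = 13000 km: μ = v²r = (3.29)² × 13000 = 1.40713×10^5 km³/s².
The Hohmann ellipse has a_t = (r₁ + r₂)/2 = 21250 km.
By Kepler's third law the transfer-orbit period is T = 2π√(a_t³/μ), so t = T/2 = 25940 s.
Converting: 25940 s ÷ 3600 s/hour = 7.21 hours.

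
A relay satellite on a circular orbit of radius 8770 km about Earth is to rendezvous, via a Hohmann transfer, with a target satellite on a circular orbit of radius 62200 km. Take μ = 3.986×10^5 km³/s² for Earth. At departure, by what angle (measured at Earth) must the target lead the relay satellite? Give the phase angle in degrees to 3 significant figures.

φ = 102°

The Hohmann ellipse has a_t = (r₁ + r₂)/2 = 35485 km.
The half-period of the transfer ellipse is t = π√(a_t³/μ) = 33260 s.
Target angular speed ω₂ = √(μ/r₂³) = 4.070×10^-5 rad/s.
Angle swept by the target during transfer: ω₂·t = 1.3537 rad = 77.56°.
Arrival is 180° from departure on the ellipse, so φ = 180° − 77.56° = 102°.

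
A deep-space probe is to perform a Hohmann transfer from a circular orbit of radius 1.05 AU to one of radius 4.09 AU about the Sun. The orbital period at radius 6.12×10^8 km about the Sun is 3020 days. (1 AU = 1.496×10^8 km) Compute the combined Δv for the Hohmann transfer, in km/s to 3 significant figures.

Δv = 12.9 km/s

From Kepler's third law T² = 4π²r³/μ at r = 6.12×10^8 km, T = 3020 days = 3020 × 86400 s = 2.60928×10^8 s: μ = 4π²r³/T² = 1.32915×10^11 km³/s².
In km: r₁ = 1.05 × 1.496×10^8 = 1.5708×10^8 km; r₂ = 4.09 × 1.496×10^8 = 6.11864×10^8 km.
The Hohmann ellipse has a_t = (r₁ + r₂)/2 = 3.84472×10^8 km.
Circular speed at r₁: v₁ = √(μ/r₁) = √(1.32915×10^11/1.5708×10^8) = 29.0888 km/s.
On the transfer ellipse at r₁, vis-viva equation gives v_p = √[μ(2/r₁ − 1/a_t)] = 36.6962 km/s.
First burn Δv₁ = |v_p − v₁| = 7.6074 km/s.
At r₂, v₂ = √(μ/r₂) = 14.7387 km/s.
Transfer-orbit speed at r₂: v_a = √[μ(2/r₂ − 1/a_t)] = 9.42078 km/s.
Second burn Δv₂ = |v₂ − v_a| = 5.3179 km/s.
Δv = Δv₁ + Δv₂ = 7.6074 + 5.3179 = 12.93 km/s.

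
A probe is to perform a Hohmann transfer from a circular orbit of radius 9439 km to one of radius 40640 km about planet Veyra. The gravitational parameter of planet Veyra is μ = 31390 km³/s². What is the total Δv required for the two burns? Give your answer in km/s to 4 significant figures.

Transfer-ellipse semi-major axis a_t = (r₁ + r₂)/2 = (9439 + 40640)/2 = 25039.5 km.
At r₁ the circular-orbit speed is v₁ = √(μ/r₁) = 1.82361 km/s.
Transfer-orbit speed at r₁ (vis-viva equation): v_p = √[μ(2/r₁ − 1/a_t)] = 2.32325 km/s.
First burn Δv₁ = |v_p − v₁| = 0.4996 km/s.
Circular speed at r₂: v₂ = √(μ/r₂) = 0.8789 km/s.
Transfer-orbit speed at r₂: v_a = √[μ(2/r₂ − 1/a_t)] = 0.5396 km/s.
Second burn Δv₂ = |v₂ − v_a| = 0.3393 km/s.
Total Δv = Δv₁ + Δv₂ = 0.8389 km/s.

Δv = 0.8389 km/s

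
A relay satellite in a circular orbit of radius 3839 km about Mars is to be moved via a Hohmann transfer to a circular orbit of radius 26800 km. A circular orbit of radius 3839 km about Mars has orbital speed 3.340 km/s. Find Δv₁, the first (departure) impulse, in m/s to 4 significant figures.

Δv₁ = 1078 m/s

From the circular-orbit relation v² = μ/r at r = 3839 km: μ = v²r = (3.340)² × 3839 = 42826.3 km³/s².
Semi-major axis of the transfer orbit: a_t = (3839 + 26800)/2 = 15319.5 km.
Circular speed at r = 3839 km: v_c = √(μ/r) = 3.340 km/s.
Transfer-orbit speed at the same r (vis-viva, a = a_t): v_t = √[μ(2/r − 1/a_t)] = 4.418 km/s.
Δv₁ = |v_t − v_c| = |4.418 − 3.340| = 1.078 km/s.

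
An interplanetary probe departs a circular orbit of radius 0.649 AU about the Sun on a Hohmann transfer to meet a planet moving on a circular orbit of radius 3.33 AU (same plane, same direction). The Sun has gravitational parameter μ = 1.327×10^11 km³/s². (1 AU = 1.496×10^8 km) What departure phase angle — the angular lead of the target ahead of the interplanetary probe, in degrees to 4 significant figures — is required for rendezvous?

In km: r₁ = 0.649 × 1.496×10^8 = 9.70904×10^7 km; r₂ = 3.33 × 1.496×10^8 = 4.98168×10^8 km.
The Hohmann ellipse has a_t = (r₁ + r₂)/2 = 2.976292×10^8 km.
Transfer time t = π√(a_t³/μ) = 4.4282×10^7 s.
Target angular speed ω₂ = √(μ/r₂³) = 3.2762×10^-8 rad/s.
Angle swept by the target during transfer: ω₂·t = 1.4508 rad = 83.12°.
Arrival is 180° from departure on the ellipse, so φ = 180° − 83.12° = 96.88°.

φ = 96.88°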